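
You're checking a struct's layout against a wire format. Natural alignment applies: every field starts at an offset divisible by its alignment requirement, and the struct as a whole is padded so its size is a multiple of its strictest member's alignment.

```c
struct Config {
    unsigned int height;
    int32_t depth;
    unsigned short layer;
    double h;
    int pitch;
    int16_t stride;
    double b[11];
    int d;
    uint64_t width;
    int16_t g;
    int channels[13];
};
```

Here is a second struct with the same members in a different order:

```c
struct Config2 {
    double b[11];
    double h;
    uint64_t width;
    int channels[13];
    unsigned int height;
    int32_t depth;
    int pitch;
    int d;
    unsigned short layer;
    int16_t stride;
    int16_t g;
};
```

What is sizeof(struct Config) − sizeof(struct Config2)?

0..4  height  (4B, 4-aligned)
4..8  depth  (4B, 4-aligned)
8..10  layer  (2B, 2-aligned)
10..16  -- padding (6B)
16..24  h  (8B, 8-aligned)
24..28  pitch  (4B, 4-aligned)
28..30  stride  (2B, 2-aligned)
30..32  -- padding (2B)
32..120  b  (88B, 8-aligned)
120..124  d  (4B, 4-aligned)
124..128  -- padding (4B)
128..136  width  (8B, 8-aligned)
136..138  g  (2B, 2-aligned)
138..140  -- padding (2B)
140..192  channels  (52B, 4-aligned)
sizeof = 192, alignof = 8
— Config2 —
0..88  b  (88B, 8-aligned)
88..96  h  (8B, 8-aligned)
96..104  width  (8B, 8-aligned)
104..156  channels  (52B, 4-aligned)
156..160  height  (4B, 4-aligned)
160..164  depth  (4B, 4-aligned)
164..168  pitch  (4B, 4-aligned)
168..172  d  (4B, 4-aligned)
172..174  layer  (2B, 2-aligned)
174..176  stride  (2B, 2-aligned)
176..178  g  (2B, 2-aligned)
178..184  -- tail padding (6B)
sizeof = 184, alignof = 8
192 − 184 = 8

8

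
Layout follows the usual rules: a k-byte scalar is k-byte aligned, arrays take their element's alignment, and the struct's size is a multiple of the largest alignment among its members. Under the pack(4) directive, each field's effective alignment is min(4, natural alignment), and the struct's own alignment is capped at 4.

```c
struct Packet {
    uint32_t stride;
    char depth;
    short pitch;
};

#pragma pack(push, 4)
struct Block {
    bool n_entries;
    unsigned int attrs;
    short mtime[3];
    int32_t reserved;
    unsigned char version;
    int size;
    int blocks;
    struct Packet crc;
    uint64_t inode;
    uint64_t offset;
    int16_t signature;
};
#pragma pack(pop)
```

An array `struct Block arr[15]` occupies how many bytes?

900

Packet: @0: stride [4B, align 4] → 4; @4: depth [1B, align 1] → 5; +1 pad (align 2); @6: pitch [2B, align 2] → 8; size 8, align 4
@0: n_entries [1B, align 1] → 1
+3 pad (align 4)
@4: attrs [4B, align 4] → 8
@8: mtime [6B, align 2] → 14
+2 pad (align 4)
@16: reserved [4B, align 4] → 20
@20: version [1B, align 1] → 21
+3 pad (align 4)
@24: size [4B, align 4] → 28
@28: blocks [4B, align 4] → 32
@32: crc [8B, align 4] → 40
@40: inode [8B, align 4] → 48
@48: offset [8B, align 4] → 56
@56: signature [2B, align 2] → 58
+2 tail pad (align 4)
size 60, align 4
array of 15: 15 × 60 = 900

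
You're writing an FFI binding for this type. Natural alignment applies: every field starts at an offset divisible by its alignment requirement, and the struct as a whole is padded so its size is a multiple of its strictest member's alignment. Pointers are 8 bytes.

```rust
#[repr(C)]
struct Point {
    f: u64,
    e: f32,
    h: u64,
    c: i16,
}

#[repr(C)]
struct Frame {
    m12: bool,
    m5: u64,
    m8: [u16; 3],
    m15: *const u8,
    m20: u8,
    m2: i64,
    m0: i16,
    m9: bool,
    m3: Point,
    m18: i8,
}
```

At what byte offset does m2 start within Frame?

40

Point: @0: f [8B, align 8] → 8; @8: e [4B, align 4] → 12; +4 pad (align 8); @16: h [8B, align 8] → 24; @24: c [2B, align 2] → 26; +6 tail pad (align 8); size 32, align 8
@0: m12 [1B, align 1] → 1
+7 pad (align 8)
@8: m5 [8B, align 8] → 16
@16: m8 [6B, align 2] → 22
+2 pad (align 8)
@24: m15 [8B, align 8] → 32
@32: m20 [1B, align 1] → 33
+7 pad (align 8)
@40: m2 [8B, align 8] → 48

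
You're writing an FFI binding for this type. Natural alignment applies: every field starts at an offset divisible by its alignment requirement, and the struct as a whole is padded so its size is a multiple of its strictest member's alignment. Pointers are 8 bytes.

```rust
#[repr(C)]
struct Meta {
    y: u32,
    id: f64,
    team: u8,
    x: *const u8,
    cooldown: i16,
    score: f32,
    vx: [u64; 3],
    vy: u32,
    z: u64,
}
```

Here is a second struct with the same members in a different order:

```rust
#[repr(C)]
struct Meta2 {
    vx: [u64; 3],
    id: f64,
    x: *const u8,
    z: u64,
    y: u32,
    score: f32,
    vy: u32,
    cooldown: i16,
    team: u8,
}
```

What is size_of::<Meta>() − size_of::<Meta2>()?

y at 0 (size 4, align 4) → ends 4
pad 4 to align 8 for id
id at 8 (size 8, align 8) → ends 16
team at 16 (size 1, align 1) → ends 17
pad 7 to align 8 for x
x at 24 (size 8, align 8) → ends 32
cooldown at 32 (size 2, align 2) → ends 34
pad 2 to align 4 for score
score at 36 (size 4, align 4) → ends 40
vx at 40 (size 24, align 8) → ends 64
vy at 64 (size 4, align 4) → ends 68
pad 4 to align 8 for z
z at 72 (size 8, align 8) → ends 80
total 80 bytes, alignment 8
— Meta2 —
vx at 0 (size 24, align 8) → ends 24
id at 24 (size 8, align 8) → ends 32
x at 32 (size 8, align 8) → ends 40
z at 40 (size 8, align 8) → ends 48
y at 48 (size 4, align 4) → ends 52
score at 52 (size 4, align 4) → ends 56
vy at 56 (size 4, align 4) → ends 60
cooldown at 60 (size 2, align 2) → ends 62
team at 62 (size 1, align 1) → ends 63
tail pad 1 to reach multiple of 8
total 64 bytes, alignment 8
80 − 64 = 16

16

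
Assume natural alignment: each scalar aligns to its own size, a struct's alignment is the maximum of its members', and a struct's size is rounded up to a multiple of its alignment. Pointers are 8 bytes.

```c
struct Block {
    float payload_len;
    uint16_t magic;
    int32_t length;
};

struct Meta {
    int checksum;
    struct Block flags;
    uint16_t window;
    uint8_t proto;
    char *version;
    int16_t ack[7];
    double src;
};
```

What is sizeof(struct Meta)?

56 bytes

Block: @0: payload_len [4B, align 4] → 4; @4: magic [2B, align 2] → 6; +2 pad (align 4); @8: length [4B, align 4] → 12; size 12, align 4
@0: checksum [4B, align 4] → 4
@4: flags [12B, align 4] → 16
@16: window [2B, align 2] → 18
@18: proto [1B, align 1] → 19
+5 pad (align 8)
@24: version [8B, align 8] → 32
@32: ack [14B, align 2] → 46
+2 pad (align 8)
@48: src [8B, align 8] → 56
size 56, align 8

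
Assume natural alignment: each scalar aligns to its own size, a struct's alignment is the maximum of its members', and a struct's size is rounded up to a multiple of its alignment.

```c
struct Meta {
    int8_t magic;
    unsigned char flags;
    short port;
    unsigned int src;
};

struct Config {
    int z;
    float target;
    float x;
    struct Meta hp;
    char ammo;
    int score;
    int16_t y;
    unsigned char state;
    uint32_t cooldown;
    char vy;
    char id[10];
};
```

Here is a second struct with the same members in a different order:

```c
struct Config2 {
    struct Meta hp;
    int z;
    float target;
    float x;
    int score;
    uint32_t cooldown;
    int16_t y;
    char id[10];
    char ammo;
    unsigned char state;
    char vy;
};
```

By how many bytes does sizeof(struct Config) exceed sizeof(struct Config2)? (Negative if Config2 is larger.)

Meta: magic at 0 (size 1, align 1) → ends 1; flags at 1 (size 1, align 1) → ends 2; port at 2 (size 2, align 2) → ends 4; src at 4 (size 4, align 4) → ends 8; total 8 bytes, alignment 4
z at 0 (size 4, align 4) → ends 4
target at 4 (size 4, align 4) → ends 8
x at 8 (size 4, align 4) → ends 12
hp at 12 (size 8, align 4) → ends 20
ammo at 20 (size 1, align 1) → ends 21
pad 3 to align 4 for score
score at 24 (size 4, align 4) → ends 28
y at 28 (size 2, align 2) → ends 30
state at 30 (size 1, align 1) → ends 31
pad 1 to align 4 for cooldown
cooldown at 32 (size 4, align 4) → ends 36
vy at 36 (size 1, align 1) → ends 37
id at 37 (size 10, align 1) → ends 47
tail pad 1 to reach multiple of 4
total 48 bytes, alignment 4
— Config2 —
hp at 0 (size 8, align 4) → ends 8
z at 8 (size 4, align 4) → ends 12
target at 12 (size 4, align 4) → ends 16
x at 16 (size 4, align 4) → ends 20
score at 20 (size 4, align 4) → ends 24
cooldown at 24 (size 4, align 4) → ends 28
y at 28 (size 2, align 2) → ends 30
id at 30 (size 10, align 1) → ends 40
ammo at 40 (size 1, align 1) → ends 41
state at 41 (size 1, align 1) → ends 42
vy at 42 (size 1, align 1) → ends 43
tail pad 1 to reach multiple of 4
total 44 bytes, alignment 4
48 − 44 = 4

4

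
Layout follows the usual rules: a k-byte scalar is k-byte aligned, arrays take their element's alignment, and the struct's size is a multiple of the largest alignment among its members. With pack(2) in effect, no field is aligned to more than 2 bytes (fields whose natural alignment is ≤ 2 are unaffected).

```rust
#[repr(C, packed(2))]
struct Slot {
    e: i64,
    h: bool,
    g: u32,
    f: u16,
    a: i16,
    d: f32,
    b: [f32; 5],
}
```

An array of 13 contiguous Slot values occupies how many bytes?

e at 0 (size 8, align 2) → ends 8
h at 8 (size 1, align 1) → ends 9
pad 1 to align 2 for g
g at 10 (size 4, align 2) → ends 14
f at 14 (size 2, align 2) → ends 16
a at 16 (size 2, align 2) → ends 18
d at 18 (size 4, align 2) → ends 22
b at 22 (size 20, align 2) → ends 42
total 42 bytes, alignment 2
array of 13: 13 × 42 = 546

546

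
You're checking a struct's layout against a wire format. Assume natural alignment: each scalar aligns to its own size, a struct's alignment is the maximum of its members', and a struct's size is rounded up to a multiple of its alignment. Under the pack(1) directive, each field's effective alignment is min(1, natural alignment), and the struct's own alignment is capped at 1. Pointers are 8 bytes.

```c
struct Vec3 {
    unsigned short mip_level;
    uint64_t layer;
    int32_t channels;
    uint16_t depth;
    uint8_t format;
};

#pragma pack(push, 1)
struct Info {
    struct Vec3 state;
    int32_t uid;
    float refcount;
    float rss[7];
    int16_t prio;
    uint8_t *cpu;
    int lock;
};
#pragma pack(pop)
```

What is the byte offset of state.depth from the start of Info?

Vec3: @0: mip_level [2B, align 2] → 2; +6 pad (align 8); @8: layer [8B, align 8] → 16; @16: channels [4B, align 4] → 20; @20: depth [2B, align 2] → 22; @22: format [1B, align 1] → 23; +1 tail pad (align 8); size 24, align 8
@0: state [24B, align 1] → 24
within Vec3: depth at 20
0 + 20 = 20

20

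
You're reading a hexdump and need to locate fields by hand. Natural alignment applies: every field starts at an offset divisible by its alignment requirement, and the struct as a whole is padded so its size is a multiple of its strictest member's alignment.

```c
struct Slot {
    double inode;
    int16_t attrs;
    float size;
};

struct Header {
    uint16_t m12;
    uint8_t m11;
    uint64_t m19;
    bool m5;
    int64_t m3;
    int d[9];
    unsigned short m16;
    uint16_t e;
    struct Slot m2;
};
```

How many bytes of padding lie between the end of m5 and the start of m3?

7

Slot: @0: inode [8B, align 8] → 8; @8: attrs [2B, align 2] → 10; +2 pad (align 4); @12: size [4B, align 4] → 16; size 16, align 8
@0: m12 [2B, align 2] → 2
@2: m11 [1B, align 1] → 3
+5 pad (align 8)
@8: m19 [8B, align 8] → 16
@16: m5 [1B, align 1] → 17
+7 pad (align 8)
@24: m3 [8B, align 8] → 32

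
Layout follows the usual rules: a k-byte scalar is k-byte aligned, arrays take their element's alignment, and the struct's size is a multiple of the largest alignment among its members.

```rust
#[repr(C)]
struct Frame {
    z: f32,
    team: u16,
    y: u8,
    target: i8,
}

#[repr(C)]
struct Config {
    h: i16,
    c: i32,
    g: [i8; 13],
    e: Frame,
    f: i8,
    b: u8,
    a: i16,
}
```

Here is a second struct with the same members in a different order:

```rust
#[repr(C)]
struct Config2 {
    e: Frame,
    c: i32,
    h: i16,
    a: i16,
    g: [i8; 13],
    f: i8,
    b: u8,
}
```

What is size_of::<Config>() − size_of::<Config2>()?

Frame: @0: z [4B, align 4] → 4; @4: team [2B, align 2] → 6; @6: y [1B, align 1] → 7; @7: target [1B, align 1] → 8; size 8, align 4
@0: h [2B, align 2] → 2
+2 pad (align 4)
@4: c [4B, align 4] → 8
@8: g [13B, align 1] → 21
+3 pad (align 4)
@24: e [8B, align 4] → 32
@32: f [1B, align 1] → 33
@33: b [1B, align 1] → 34
@34: a [2B, align 2] → 36
size 36, align 4
— Config2 —
@0: e [8B, align 4] → 8
@8: c [4B, align 4] → 12
@12: h [2B, align 2] → 14
@14: a [2B, align 2] → 16
@16: g [13B, align 1] → 29
@29: f [1B, align 1] → 30
@30: b [1B, align 1] → 31
+1 tail pad (align 4)
size 32, align 4
36 − 32 = 4

4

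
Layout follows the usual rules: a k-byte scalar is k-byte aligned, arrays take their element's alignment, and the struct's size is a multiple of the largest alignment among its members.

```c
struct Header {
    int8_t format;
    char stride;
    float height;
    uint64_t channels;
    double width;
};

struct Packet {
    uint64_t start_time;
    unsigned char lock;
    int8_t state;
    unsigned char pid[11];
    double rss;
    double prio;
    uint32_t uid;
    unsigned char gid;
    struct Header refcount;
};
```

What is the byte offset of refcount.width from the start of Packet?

Header: format at 0 (size 1, align 1) → ends 1; stride at 1 (size 1, align 1) → ends 2; pad 2 to align 4 for height; height at 4 (size 4, align 4) → ends 8; channels at 8 (size 8, align 8) → ends 16; width at 16 (size 8, align 8) → ends 24; total 24 bytes, alignment 8
start_time at 0 (size 8, align 8) → ends 8
lock at 8 (size 1, align 1) → ends 9
state at 9 (size 1, align 1) → ends 10
pid at 10 (size 11, align 1) → ends 21
pad 3 to align 8 for rss
rss at 24 (size 8, align 8) → ends 32
prio at 32 (size 8, align 8) → ends 40
uid at 40 (size 4, align 4) → ends 44
gid at 44 (size 1, align 1) → ends 45
pad 3 to align 8 for refcount
refcount at 48 (size 24, align 8) → ends 72
within Header: width at 16
48 + 16 = 64

64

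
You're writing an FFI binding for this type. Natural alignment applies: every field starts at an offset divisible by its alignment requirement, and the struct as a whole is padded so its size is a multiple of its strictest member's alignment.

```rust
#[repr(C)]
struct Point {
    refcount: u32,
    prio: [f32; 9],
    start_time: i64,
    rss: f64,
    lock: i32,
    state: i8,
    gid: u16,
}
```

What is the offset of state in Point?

60

refcount at 0 (size 4, align 4) → ends 4
prio at 4 (size 36, align 4) → ends 40
start_time at 40 (size 8, align 8) → ends 48
rss at 48 (size 8, align 8) → ends 56
lock at 56 (size 4, align 4) → ends 60
state at 60 (size 1, align 1) → ends 61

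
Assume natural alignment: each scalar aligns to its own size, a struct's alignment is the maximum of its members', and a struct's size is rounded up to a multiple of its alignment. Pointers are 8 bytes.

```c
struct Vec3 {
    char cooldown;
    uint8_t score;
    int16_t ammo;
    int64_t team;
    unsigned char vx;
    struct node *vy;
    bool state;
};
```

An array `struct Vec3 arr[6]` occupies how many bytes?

@0: cooldown [1B, align 1] → 1
@1: score [1B, align 1] → 2
@2: ammo [2B, align 2] → 4
+4 pad (align 8)
@8: team [8B, align 8] → 16
@16: vx [1B, align 1] → 17
+7 pad (align 8)
@24: vy [8B, align 8] → 32
@32: state [1B, align 1] → 33
+7 tail pad (align 8)
size 40, align 8
array of 6: 6 × 40 = 240

240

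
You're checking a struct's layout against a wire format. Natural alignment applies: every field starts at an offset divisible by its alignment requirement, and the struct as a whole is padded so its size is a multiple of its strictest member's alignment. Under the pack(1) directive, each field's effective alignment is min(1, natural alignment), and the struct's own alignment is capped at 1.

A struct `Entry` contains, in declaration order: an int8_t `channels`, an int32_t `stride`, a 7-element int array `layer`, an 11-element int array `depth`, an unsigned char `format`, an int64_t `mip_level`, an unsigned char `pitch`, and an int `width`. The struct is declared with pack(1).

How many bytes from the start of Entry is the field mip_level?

78

0..1  channels  (1B, 1-aligned)
1..5  stride  (4B, 1-aligned)
5..33  layer  (28B, 1-aligned)
33..77  depth  (44B, 1-aligned)
77..78  format  (1B, 1-aligned)
78..86  mip_level  (8B, 1-aligned)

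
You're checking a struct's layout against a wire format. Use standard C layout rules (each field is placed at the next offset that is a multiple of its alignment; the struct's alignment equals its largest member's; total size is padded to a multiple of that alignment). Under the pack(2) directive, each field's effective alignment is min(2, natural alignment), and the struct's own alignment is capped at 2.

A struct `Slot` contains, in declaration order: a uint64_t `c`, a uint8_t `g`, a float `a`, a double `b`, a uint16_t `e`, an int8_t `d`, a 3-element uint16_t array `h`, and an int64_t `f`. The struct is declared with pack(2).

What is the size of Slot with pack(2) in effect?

@0: c [8B, align 2] → 8
@8: g [1B, align 1] → 9
+1 pad (align 2)
@10: a [4B, align 2] → 14
@14: b [8B, align 2] → 22
@22: e [2B, align 2] → 24
@24: d [1B, align 1] → 25
+1 pad (align 2)
@26: h [6B, align 2] → 32
@32: f [8B, align 2] → 40
size 40, align 2

40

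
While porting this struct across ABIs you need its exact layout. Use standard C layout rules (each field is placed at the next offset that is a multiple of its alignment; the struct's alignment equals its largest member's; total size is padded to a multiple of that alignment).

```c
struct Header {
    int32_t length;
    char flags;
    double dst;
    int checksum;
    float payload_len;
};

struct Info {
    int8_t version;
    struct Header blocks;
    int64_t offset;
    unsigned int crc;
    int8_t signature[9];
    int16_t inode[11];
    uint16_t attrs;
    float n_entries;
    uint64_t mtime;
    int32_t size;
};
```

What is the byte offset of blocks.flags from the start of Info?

Header: @0: length [4B, align 4] → 4; @4: flags [1B, align 1] → 5; +3 pad (align 8); @8: dst [8B, align 8] → 16; @16: checksum [4B, align 4] → 20; @20: payload_len [4B, align 4] → 24; size 24, align 8
@0: version [1B, align 1] → 1
+7 pad (align 8)
@8: blocks [24B, align 8] → 32
within Header: flags at 4
8 + 4 = 12

12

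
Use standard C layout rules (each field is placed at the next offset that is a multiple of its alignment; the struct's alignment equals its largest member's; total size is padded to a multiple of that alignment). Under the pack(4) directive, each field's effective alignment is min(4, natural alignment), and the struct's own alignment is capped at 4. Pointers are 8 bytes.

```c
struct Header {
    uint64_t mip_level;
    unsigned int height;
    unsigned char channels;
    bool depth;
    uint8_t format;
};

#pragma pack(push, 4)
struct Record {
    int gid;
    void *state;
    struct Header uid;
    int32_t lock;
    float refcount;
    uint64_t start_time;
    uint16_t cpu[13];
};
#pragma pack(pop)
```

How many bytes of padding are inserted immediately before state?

Header: mip_level at 0 (size 8, align 8) → ends 8; height at 8 (size 4, align 4) → ends 12; channels at 12 (size 1, align 1) → ends 13; depth at 13 (size 1, align 1) → ends 14; format at 14 (size 1, align 1) → ends 15; tail pad 1 to reach multiple of 8; total 16 bytes, alignment 8
gid at 0 (size 4, align 4) → ends 4
state at 4 (size 8, align 4) → ends 12

0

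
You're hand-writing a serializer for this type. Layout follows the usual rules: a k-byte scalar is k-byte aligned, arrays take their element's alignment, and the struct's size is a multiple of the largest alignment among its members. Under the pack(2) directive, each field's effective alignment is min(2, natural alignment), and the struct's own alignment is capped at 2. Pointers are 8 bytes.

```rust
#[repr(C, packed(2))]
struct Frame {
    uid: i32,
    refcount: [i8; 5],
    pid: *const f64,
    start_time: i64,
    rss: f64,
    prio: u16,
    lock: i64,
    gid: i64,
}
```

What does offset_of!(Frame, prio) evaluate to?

uid at 0 (size 4, align 2) → ends 4
refcount at 4 (size 5, align 1) → ends 9
pad 1 to align 2 for pid
pid at 10 (size 8, align 2) → ends 18
start_time at 18 (size 8, align 2) → ends 26
rss at 26 (size 8, align 2) → ends 34
prio at 34 (size 2, align 2) → ends 36

34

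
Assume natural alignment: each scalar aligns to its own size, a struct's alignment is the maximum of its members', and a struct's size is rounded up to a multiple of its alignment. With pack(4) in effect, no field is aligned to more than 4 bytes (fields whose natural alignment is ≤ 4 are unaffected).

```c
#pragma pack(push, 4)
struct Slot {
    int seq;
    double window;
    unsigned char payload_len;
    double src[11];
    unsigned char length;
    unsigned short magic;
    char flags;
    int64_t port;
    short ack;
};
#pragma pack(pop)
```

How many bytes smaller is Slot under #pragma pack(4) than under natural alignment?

12

natural layout:
  seq at 0 (size 4, align 4) → ends 4
  pad 4 to align 8 for window
  window at 8 (size 8, align 8) → ends 16
  payload_len at 16 (size 1, align 1) → ends 17
  pad 7 to align 8 for src
  src at 24 (size 88, align 8) → ends 112
  length at 112 (size 1, align 1) → ends 113
  pad 1 to align 2 for magic
  magic at 114 (size 2, align 2) → ends 116
  flags at 116 (size 1, align 1) → ends 117
  pad 3 to align 8 for port
  port at 120 (size 8, align 8) → ends 128
  ack at 128 (size 2, align 2) → ends 130
  tail pad 6 to reach multiple of 8
  total 136 bytes, alignment 8
packed(4) layout:
  seq at 0 (size 4, align 4) → ends 4
  window at 4 (size 8, align 4) → ends 12
  payload_len at 12 (size 1, align 1) → ends 13
  pad 3 to align 4 for src
  src at 16 (size 88, align 4) → ends 104
  length at 104 (size 1, align 1) → ends 105
  pad 1 to align 2 for magic
  magic at 106 (size 2, align 2) → ends 108
  flags at 108 (size 1, align 1) → ends 109
  pad 3 to align 4 for port
  port at 112 (size 8, align 4) → ends 120
  ack at 120 (size 2, align 2) → ends 122
  tail pad 2 to reach multiple of 4
  total 124 bytes, alignment 4
136 − 124 = 12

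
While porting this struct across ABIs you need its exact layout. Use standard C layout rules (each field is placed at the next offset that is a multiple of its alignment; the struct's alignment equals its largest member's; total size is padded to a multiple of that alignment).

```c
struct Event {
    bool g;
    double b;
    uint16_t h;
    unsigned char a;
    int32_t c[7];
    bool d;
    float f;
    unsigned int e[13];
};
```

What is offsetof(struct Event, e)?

@0: g [1B, align 1] → 1
+7 pad (align 8)
@8: b [8B, align 8] → 16
@16: h [2B, align 2] → 18
@18: a [1B, align 1] → 19
+1 pad (align 4)
@20: c [28B, align 4] → 48
@48: d [1B, align 1] → 49
+3 pad (align 4)
@52: f [4B, align 4] → 56
@56: e [52B, align 4] → 108

56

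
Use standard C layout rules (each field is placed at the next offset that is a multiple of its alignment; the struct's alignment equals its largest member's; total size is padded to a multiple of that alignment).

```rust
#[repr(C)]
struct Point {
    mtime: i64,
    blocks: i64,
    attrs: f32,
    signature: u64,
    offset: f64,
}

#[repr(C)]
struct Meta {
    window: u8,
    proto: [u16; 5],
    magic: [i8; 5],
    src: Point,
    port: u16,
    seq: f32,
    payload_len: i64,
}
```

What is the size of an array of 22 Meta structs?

1760

Point: 0..8  mtime  (8B, 8-aligned); 8..16  blocks  (8B, 8-aligned); 16..20  attrs  (4B, 4-aligned); 20..24  -- padding (4B); 24..32  signature  (8B, 8-aligned); 32..40  offset  (8B, 8-aligned); sizeof = 40, alignof = 8
0..1  window  (1B, 1-aligned)
1..2  -- padding (1B)
2..12  proto  (10B, 2-aligned)
12..17  magic  (5B, 1-aligned)
17..24  -- padding (7B)
24..64  src  (40B, 8-aligned)
64..66  port  (2B, 2-aligned)
66..68  -- padding (2B)
68..72  seq  (4B, 4-aligned)
72..80  payload_len  (8B, 8-aligned)
sizeof = 80, alignof = 8
array of 22: 22 × 80 = 1760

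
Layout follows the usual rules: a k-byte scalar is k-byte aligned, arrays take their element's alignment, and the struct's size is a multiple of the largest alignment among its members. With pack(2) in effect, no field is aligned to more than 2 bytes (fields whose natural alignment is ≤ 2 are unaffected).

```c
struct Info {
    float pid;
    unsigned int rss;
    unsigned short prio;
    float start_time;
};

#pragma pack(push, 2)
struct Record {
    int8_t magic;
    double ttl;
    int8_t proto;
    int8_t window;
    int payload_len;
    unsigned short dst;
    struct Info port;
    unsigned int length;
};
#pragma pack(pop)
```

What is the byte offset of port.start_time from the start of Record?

Info: @0: pid [4B, align 4] → 4; @4: rss [4B, align 4] → 8; @8: prio [2B, align 2] → 10; +2 pad (align 4); @12: start_time [4B, align 4] → 16; size 16, align 4
@0: magic [1B, align 1] → 1
+1 pad (align 2)
@2: ttl [8B, align 2] → 10
@10: proto [1B, align 1] → 11
@11: window [1B, align 1] → 12
@12: payload_len [4B, align 2] → 16
@16: dst [2B, align 2] → 18
@18: port [16B, align 2] → 34
within Info: start_time at 12
18 + 12 = 30

30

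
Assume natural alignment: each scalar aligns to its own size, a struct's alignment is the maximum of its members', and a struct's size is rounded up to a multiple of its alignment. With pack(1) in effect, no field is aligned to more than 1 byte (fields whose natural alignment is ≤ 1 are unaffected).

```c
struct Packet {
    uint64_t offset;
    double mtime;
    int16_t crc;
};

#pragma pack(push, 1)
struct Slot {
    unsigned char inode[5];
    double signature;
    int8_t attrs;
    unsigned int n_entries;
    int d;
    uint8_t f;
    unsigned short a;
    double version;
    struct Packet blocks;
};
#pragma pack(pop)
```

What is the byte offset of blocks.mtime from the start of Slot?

Packet: 0..8  offset  (8B, 8-aligned); 8..16  mtime  (8B, 8-aligned); 16..18  crc  (2B, 2-aligned); 18..24  -- tail padding (6B); sizeof = 24, alignof = 8
0..5  inode  (5B, 1-aligned)
5..13  signature  (8B, 1-aligned)
13..14  attrs  (1B, 1-aligned)
14..18  n_entries  (4B, 1-aligned)
18..22  d  (4B, 1-aligned)
22..23  f  (1B, 1-aligned)
23..25  a  (2B, 1-aligned)
25..33  version  (8B, 1-aligned)
33..57  blocks  (24B, 1-aligned)
within Packet: mtime at 8
33 + 8 = 41

41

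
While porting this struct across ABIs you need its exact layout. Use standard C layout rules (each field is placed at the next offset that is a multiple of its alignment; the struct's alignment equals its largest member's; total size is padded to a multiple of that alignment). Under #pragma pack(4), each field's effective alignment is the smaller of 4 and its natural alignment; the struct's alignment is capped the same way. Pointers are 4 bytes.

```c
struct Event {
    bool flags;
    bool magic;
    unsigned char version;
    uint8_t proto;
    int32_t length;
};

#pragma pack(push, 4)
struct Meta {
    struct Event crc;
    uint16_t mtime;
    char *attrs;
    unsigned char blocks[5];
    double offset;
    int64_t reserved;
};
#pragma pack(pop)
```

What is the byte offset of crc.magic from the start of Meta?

1

Event: @0: flags [1B, align 1] → 1; @1: magic [1B, align 1] → 2; @2: version [1B, align 1] → 3; @3: proto [1B, align 1] → 4; @4: length [4B, align 4] → 8; size 8, align 4
@0: crc [8B, align 4] → 8
within Event: magic at 1
0 + 1 = 1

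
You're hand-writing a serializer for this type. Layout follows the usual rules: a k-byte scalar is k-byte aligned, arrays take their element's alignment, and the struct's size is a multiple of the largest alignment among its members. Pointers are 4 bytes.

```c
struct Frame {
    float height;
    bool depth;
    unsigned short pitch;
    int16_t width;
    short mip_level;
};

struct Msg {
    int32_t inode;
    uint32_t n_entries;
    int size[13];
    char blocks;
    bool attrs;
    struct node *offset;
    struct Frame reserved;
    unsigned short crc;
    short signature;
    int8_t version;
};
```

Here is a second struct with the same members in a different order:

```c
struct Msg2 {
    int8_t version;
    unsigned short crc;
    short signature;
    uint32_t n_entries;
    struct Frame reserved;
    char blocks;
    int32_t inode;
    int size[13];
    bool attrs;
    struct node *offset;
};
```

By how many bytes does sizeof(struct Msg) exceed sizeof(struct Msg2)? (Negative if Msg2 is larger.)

-4

Frame: 0..4  height  (4B, 4-aligned); 4..5  depth  (1B, 1-aligned); 5..6  -- padding (1B); 6..8  pitch  (2B, 2-aligned); 8..10  width  (2B, 2-aligned); 10..12  mip_level  (2B, 2-aligned); sizeof = 12, alignof = 4
0..4  inode  (4B, 4-aligned)
4..8  n_entries  (4B, 4-aligned)
8..60  size  (52B, 4-aligned)
60..61  blocks  (1B, 1-aligned)
61..62  attrs  (1B, 1-aligned)
62..64  -- padding (2B)
64..68  offset  (4B, 4-aligned)
68..80  reserved  (12B, 4-aligned)
80..82  crc  (2B, 2-aligned)
82..84  signature  (2B, 2-aligned)
84..85  version  (1B, 1-aligned)
85..88  -- tail padding (3B)
sizeof = 88, alignof = 4
— Msg2 —
0..1  version  (1B, 1-aligned)
1..2  -- padding (1B)
2..4  crc  (2B, 2-aligned)
4..6  signature  (2B, 2-aligned)
6..8  -- padding (2B)
8..12  n_entries  (4B, 4-aligned)
12..24  reserved  (12B, 4-aligned)
24..25  blocks  (1B, 1-aligned)
25..28  -- padding (3B)
28..32  inode  (4B, 4-aligned)
32..84  size  (52B, 4-aligned)
84..85  attrs  (1B, 1-aligned)
85..88  -- padding (3B)
88..92  offset  (4B, 4-aligned)
sizeof = 92, alignof = 4
88 − 92 = -4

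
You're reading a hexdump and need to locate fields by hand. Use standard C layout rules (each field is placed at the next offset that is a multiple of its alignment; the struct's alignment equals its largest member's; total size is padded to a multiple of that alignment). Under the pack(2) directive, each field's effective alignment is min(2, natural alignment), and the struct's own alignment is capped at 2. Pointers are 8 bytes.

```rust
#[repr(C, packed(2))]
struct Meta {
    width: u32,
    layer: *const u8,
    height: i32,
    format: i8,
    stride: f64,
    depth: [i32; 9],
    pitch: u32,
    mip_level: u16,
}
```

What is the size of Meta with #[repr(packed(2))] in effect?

68

width at 0 (size 4, align 2) → ends 4
layer at 4 (size 8, align 2) → ends 12
height at 12 (size 4, align 2) → ends 16
format at 16 (size 1, align 1) → ends 17
pad 1 to align 2 for stride
stride at 18 (size 8, align 2) → ends 26
depth at 26 (size 36, align 2) → ends 62
pitch at 62 (size 4, align 2) → ends 66
mip_level at 66 (size 2, align 2) → ends 68
total 68 bytes, alignment 2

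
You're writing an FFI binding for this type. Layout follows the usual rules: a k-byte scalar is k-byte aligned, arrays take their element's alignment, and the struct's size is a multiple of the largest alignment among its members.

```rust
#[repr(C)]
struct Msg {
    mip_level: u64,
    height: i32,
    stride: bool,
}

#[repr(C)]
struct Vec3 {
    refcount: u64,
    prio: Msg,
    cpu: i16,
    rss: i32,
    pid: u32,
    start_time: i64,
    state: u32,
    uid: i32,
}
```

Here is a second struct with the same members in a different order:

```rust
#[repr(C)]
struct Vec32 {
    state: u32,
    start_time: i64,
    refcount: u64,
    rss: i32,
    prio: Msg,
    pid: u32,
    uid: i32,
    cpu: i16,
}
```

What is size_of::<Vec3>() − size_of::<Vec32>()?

Msg: 0..8  mip_level  (8B, 8-aligned); 8..12  height  (4B, 4-aligned); 12..13  stride  (1B, 1-aligned); 13..16  -- tail padding (3B); sizeof = 16, alignof = 8
0..8  refcount  (8B, 8-aligned)
8..24  prio  (16B, 8-aligned)
24..26  cpu  (2B, 2-aligned)
26..28  -- padding (2B)
28..32  rss  (4B, 4-aligned)
32..36  pid  (4B, 4-aligned)
36..40  -- padding (4B)
40..48  start_time  (8B, 8-aligned)
48..52  state  (4B, 4-aligned)
52..56  uid  (4B, 4-aligned)
sizeof = 56, alignof = 8
— Vec32 —
0..4  state  (4B, 4-aligned)
4..8  -- padding (4B)
8..16  start_time  (8B, 8-aligned)
16..24  refcount  (8B, 8-aligned)
24..28  rss  (4B, 4-aligned)
28..32  -- padding (4B)
32..48  prio  (16B, 8-aligned)
48..52  pid  (4B, 4-aligned)
52..56  uid  (4B, 4-aligned)
56..58  cpu  (2B, 2-aligned)
58..64  -- tail padding (6B)
sizeof = 64, alignof = 8
56 − 64 = -8

-8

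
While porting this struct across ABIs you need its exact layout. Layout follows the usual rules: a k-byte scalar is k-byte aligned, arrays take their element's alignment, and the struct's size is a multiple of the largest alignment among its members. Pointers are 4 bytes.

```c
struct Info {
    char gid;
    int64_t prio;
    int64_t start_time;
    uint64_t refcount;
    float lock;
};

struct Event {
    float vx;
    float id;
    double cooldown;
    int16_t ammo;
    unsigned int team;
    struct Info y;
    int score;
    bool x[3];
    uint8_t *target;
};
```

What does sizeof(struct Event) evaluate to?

Info: @0: gid [1B, align 1] → 1; +7 pad (align 8); @8: prio [8B, align 8] → 16; @16: start_time [8B, align 8] → 24; @24: refcount [8B, align 8] → 32; @32: lock [4B, align 4] → 36; +4 tail pad (align 8); size 40, align 8
@0: vx [4B, align 4] → 4
@4: id [4B, align 4] → 8
@8: cooldown [8B, align 8] → 16
@16: ammo [2B, align 2] → 18
+2 pad (align 4)
@20: team [4B, align 4] → 24
@24: y [40B, align 8] → 64
@64: score [4B, align 4] → 68
@68: x [3B, align 1] → 71
+1 pad (align 4)
@72: target [4B, align 4] → 76
+4 tail pad (align 8)
size 80, align 8

80 bytes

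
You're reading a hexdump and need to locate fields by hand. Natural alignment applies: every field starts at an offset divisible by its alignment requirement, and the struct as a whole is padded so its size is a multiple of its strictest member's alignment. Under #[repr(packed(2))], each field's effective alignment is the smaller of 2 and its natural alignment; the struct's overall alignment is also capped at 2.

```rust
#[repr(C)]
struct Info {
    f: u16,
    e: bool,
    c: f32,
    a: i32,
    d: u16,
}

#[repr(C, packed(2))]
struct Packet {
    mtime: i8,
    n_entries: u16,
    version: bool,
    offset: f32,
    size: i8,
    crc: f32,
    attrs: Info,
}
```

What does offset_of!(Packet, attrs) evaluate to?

16

Info: 0..2  f  (2B, 2-aligned); 2..3  e  (1B, 1-aligned); 3..4  -- padding (1B); 4..8  c  (4B, 4-aligned); 8..12  a  (4B, 4-aligned); 12..14  d  (2B, 2-aligned); 14..16  -- tail padding (2B); sizeof = 16, alignof = 4
0..1  mtime  (1B, 1-aligned)
1..2  -- padding (1B)
2..4  n_entries  (2B, 2-aligned)
4..5  version  (1B, 1-aligned)
5..6  -- padding (1B)
6..10  offset  (4B, 2-aligned)
10..11  size  (1B, 1-aligned)
11..12  -- padding (1B)
12..16  crc  (4B, 2-aligned)
16..32  attrs  (16B, 2-aligned)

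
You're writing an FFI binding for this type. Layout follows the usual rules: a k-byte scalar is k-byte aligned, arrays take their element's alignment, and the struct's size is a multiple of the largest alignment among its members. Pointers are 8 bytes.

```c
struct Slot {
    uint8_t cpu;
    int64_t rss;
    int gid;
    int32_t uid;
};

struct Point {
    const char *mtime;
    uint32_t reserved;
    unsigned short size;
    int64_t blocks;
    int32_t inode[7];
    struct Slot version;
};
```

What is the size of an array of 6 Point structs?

Slot: cpu at 0 (size 1, align 1) → ends 1; pad 7 to align 8 for rss; rss at 8 (size 8, align 8) → ends 16; gid at 16 (size 4, align 4) → ends 20; uid at 20 (size 4, align 4) → ends 24; total 24 bytes, alignment 8
mtime at 0 (size 8, align 8) → ends 8
reserved at 8 (size 4, align 4) → ends 12
size at 12 (size 2, align 2) → ends 14
pad 2 to align 8 for blocks
blocks at 16 (size 8, align 8) → ends 24
inode at 24 (size 28, align 4) → ends 52
pad 4 to align 8 for version
version at 56 (size 24, align 8) → ends 80
total 80 bytes, alignment 8
array of 6: 6 × 80 = 480

480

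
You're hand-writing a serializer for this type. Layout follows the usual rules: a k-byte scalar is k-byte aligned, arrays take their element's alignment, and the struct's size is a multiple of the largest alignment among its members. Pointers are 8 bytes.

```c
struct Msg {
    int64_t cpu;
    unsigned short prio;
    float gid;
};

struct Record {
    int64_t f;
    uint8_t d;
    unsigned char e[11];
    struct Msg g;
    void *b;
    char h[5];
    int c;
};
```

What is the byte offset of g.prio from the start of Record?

32

Msg: 0..8  cpu  (8B, 8-aligned); 8..10  prio  (2B, 2-aligned); 10..12  -- padding (2B); 12..16  gid  (4B, 4-aligned); sizeof = 16, alignof = 8
0..8  f  (8B, 8-aligned)
8..9  d  (1B, 1-aligned)
9..20  e  (11B, 1-aligned)
20..24  -- padding (4B)
24..40  g  (16B, 8-aligned)
within Msg: prio at 8
24 + 8 = 32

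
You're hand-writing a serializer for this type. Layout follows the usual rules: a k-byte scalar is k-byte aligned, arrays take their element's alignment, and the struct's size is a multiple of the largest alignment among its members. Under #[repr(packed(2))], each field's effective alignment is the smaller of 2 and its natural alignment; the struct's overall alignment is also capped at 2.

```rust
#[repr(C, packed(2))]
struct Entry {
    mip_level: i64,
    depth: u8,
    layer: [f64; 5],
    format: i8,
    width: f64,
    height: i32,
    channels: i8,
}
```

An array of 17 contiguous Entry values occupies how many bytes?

@0: mip_level [8B, align 2] → 8
@8: depth [1B, align 1] → 9
+1 pad (align 2)
@10: layer [40B, align 2] → 50
@50: format [1B, align 1] → 51
+1 pad (align 2)
@52: width [8B, align 2] → 60
@60: height [4B, align 2] → 64
@64: channels [1B, align 1] → 65
+1 tail pad (align 2)
size 66, align 2
array of 17: 17 × 66 = 1122

1122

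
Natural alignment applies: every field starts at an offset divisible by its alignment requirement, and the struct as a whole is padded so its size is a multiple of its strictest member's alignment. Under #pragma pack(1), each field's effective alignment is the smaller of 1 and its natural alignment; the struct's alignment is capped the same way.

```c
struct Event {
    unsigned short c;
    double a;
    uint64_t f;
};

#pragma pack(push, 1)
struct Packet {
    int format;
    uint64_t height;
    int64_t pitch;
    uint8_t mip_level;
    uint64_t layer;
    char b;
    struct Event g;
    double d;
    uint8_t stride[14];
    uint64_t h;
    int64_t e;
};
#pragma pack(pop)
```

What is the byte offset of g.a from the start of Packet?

Event: 0..2  c  (2B, 2-aligned); 2..8  -- padding (6B); 8..16  a  (8B, 8-aligned); 16..24  f  (8B, 8-aligned); sizeof = 24, alignof = 8
0..4  format  (4B, 1-aligned)
4..12  height  (8B, 1-aligned)
12..20  pitch  (8B, 1-aligned)
20..21  mip_level  (1B, 1-aligned)
21..29  layer  (8B, 1-aligned)
29..30  b  (1B, 1-aligned)
30..54  g  (24B, 1-aligned)
within Event: a at 8
30 + 8 = 38

38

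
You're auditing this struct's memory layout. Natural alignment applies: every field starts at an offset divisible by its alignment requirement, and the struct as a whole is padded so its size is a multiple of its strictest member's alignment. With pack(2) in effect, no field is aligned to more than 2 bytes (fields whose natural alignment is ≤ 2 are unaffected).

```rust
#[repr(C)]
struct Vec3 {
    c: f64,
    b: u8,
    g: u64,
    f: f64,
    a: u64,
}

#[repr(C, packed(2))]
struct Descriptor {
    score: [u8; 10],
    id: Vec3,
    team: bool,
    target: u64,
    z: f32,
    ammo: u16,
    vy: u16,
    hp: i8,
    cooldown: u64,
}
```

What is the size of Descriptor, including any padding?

Vec3: 0..8  c  (8B, 8-aligned); 8..9  b  (1B, 1-aligned); 9..16  -- padding (7B); 16..24  g  (8B, 8-aligned); 24..32  f  (8B, 8-aligned); 32..40  a  (8B, 8-aligned); sizeof = 40, alignof = 8
0..10  score  (10B, 1-aligned)
10..50  id  (40B, 2-aligned)
50..51  team  (1B, 1-aligned)
51..52  -- padding (1B)
52..60  target  (8B, 2-aligned)
60..64  z  (4B, 2-aligned)
64..66  ammo  (2B, 2-aligned)
66..68  vy  (2B, 2-aligned)
68..69  hp  (1B, 1-aligned)
69..70  -- padding (1B)
70..78  cooldown  (8B, 2-aligned)
sizeof = 78, alignof = 2

78 bytes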